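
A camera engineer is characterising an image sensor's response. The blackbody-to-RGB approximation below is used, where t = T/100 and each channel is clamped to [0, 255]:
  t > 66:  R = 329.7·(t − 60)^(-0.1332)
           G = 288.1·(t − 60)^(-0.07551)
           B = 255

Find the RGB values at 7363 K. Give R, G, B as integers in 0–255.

t = 7363/100 = 73.63; the t > 66 branch applies.
R = 329.7·(73.63 − 60)^(-0.1332) = 329.7·13.63^(-0.1332) = 329.7·0.70613 = 232.811.
G = 288.1·(73.63 − 60)^(-0.07551) = 288.1·13.63^(-0.07551) = 288.1·0.82098 = 236.525.
B = 255 by definition for t > 66.
Rounded: (233, 237, 255).

R=233, G=237, B=255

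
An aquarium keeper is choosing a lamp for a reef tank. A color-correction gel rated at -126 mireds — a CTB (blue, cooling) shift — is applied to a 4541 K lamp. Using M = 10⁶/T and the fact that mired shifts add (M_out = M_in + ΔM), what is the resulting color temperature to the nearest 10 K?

M_in = 10⁶/4541 = 220.22 mireds.
M_out = 220.22 + (-126) = 94.22 mireds.
T_out = 10⁶/94.22 = 10613.9 K → 10610 K.

10610 K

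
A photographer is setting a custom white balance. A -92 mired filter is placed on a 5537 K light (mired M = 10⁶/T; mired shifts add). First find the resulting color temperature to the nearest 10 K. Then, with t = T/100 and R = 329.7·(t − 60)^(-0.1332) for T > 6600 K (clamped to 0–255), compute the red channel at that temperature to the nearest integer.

M_in = 10⁶/5537 = 180.60; M_out = 180.60 + (-92) = 88.60.
T_out = 10⁶/88.60 = 11286.3 K → 11290 K; t = 112.9.
R = 329.7·(112.9 − 60)^(-0.1332) = 329.7·52.9^(-0.1332) = 329.7·0.58943 = 194.337.
Rounded: 194.

194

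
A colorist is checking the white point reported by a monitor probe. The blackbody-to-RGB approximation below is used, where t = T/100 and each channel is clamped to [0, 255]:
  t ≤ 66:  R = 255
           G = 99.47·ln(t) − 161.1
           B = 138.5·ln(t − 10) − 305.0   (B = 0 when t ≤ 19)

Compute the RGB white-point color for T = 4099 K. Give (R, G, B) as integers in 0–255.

t = 4099/100 = 40.99; the t ≤ 66 branch applies.
R = 255 by definition for t ≤ 66.
G = 99.47·ln 40.99 − 161.1 = 99.47·3.7133 − 161.1 = 208.265.
B = 138.5·ln(40.99 − 10) − 305.0 = 138.5·ln 30.99 − 305.0 = 138.5·3.4337 − 305.0 = 170.563.
Rounded: (255, 208, 171).

(255, 208, 171)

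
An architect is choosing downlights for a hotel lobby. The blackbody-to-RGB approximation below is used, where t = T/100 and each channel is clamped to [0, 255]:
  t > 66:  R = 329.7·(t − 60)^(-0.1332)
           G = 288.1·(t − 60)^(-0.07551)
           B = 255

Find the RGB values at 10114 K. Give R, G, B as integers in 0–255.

R=201, G=218, B=255

t = 10114/100 = 101.14; the t > 66 branch applies.
R = 329.7·(101.14 − 60)^(-0.1332) = 329.7·41.14^(-0.1332) = 329.7·0.60951 = 200.955.
G = 288.1·(101.14 − 60)^(-0.07551) = 288.1·41.14^(-0.07551) = 288.1·0.75528 = 217.596.
B = 255 by definition for t > 66.
Rounded: (201, 218, 255).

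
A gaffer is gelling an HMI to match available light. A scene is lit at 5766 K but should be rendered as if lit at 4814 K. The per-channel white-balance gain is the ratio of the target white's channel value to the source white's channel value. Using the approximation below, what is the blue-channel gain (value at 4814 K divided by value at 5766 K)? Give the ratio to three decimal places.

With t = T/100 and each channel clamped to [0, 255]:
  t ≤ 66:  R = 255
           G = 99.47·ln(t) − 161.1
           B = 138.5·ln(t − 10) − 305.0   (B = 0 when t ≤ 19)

0.866

At 5766 K (t = 57.66):
  B = 138.5·ln(57.66 − 10) − 305.0 = 138.5·ln 47.66 − 305.0 = 138.5·3.8641 − 305.0 = 230.177.
At 4814 K (t = 48.14):
  B = 138.5·ln(48.14 − 10) − 305.0 = 138.5·ln 38.14 − 305.0 = 138.5·3.6413 − 305.0 = 199.315.
Gain = 199.315 / 230.177 = 0.8659 → 0.866.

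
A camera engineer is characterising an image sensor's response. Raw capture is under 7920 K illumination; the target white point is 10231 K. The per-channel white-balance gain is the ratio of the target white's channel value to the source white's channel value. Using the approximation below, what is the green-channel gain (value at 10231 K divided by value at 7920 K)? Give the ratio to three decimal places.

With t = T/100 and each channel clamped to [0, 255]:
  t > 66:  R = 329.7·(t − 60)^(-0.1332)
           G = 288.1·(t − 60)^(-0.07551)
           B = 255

At 7920 K (t = 79.2):
  G = 288.1·(79.2 − 60)^(-0.07551) = 288.1·19.2^(-0.07551) = 288.1·0.80001 = 230.484.
At 10231 K (t = 102.31):
  G = 288.1·(102.31 − 60)^(-0.07551) = 288.1·42.31^(-0.07551) = 288.1·0.75368 = 217.135.
Gain = 217.135 / 230.484 = 0.9421 → 0.942.

0.942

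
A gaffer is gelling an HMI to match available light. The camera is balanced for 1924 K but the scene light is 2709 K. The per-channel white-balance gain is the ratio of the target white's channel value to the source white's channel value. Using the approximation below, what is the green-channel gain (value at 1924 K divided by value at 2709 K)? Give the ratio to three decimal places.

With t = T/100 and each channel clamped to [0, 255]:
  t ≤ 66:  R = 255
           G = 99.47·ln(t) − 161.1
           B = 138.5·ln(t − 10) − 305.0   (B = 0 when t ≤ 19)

At 2709 K (t = 27.09):
  G = 99.47·ln 27.09 − 161.1 = 99.47·3.2992 − 161.1 = 167.068.
At 1924 K (t = 19.24):
  G = 99.47·ln 19.24 − 161.1 = 99.47·2.9570 − 161.1 = 133.032.
Gain = 133.032 / 167.068 = 0.7963 → 0.796.

0.796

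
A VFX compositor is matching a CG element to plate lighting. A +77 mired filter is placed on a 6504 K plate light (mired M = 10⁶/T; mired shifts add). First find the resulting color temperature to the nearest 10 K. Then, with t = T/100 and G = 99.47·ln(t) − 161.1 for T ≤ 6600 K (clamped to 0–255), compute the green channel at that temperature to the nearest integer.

M_in = 10⁶/6504 = 153.75; M_out = 153.75 + (+77) = 230.75.
T_out = 10⁶/230.75 = 4333.7 K → 4330 K; t = 43.3.
G = 99.47·ln 43.3 − 161.1 = 99.47·3.7682 − 161.1 = 213.718.
Rounded: 214.

214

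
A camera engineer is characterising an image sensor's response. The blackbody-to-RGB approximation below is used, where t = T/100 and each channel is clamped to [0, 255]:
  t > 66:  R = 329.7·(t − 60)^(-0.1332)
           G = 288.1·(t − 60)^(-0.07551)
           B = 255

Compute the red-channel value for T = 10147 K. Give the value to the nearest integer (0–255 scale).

t = 10147/100 = 101.47; the t > 66 branch applies.
R = 329.7·(101.47 − 60)^(-0.1332) = 329.7·41.47^(-0.1332) = 329.7·0.60886 = 200.741.
Rounded: 201.

201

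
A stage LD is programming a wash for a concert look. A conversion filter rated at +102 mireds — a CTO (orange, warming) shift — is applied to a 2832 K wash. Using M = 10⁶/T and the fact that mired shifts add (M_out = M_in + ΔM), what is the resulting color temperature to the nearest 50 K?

M_in = 10⁶/2832 = 353.11 mireds.
M_out = 353.11 + (+102) = 455.11 mireds.
T_out = 10⁶/455.11 = 2197.3 K → 2200 K.

2200 K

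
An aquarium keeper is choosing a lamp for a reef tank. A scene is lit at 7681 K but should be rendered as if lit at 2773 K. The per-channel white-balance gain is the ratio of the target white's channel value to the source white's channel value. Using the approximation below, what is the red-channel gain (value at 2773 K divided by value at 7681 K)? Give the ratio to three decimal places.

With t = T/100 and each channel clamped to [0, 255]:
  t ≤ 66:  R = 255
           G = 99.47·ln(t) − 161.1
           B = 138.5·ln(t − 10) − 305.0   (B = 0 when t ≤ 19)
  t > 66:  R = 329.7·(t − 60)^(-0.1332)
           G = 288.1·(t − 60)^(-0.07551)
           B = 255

At 7681 K (t = 76.81):
  R = 329.7·(76.81 − 60)^(-0.1332) = 329.7·16.81^(-0.1332) = 329.7·0.68668 = 226.398.
At 2773 K (t = 27.73):
  R = 255 by definition for t ≤ 66.
Gain = 255.000 / 226.398 = 1.1263 → 1.126.

1.126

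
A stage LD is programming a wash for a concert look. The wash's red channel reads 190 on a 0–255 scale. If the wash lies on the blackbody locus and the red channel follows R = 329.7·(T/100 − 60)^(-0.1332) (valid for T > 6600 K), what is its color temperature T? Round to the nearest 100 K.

12300 K

(t − 60)^(-0.1332) = 190/329.7 = 0.57628.
t − 60 = 0.57628^(1/-0.1332) = 0.57628^(-7.508) = 62.667, so t = 122.667.
T = 100·t = 12267 K → 12300 K to the nearest 100 K.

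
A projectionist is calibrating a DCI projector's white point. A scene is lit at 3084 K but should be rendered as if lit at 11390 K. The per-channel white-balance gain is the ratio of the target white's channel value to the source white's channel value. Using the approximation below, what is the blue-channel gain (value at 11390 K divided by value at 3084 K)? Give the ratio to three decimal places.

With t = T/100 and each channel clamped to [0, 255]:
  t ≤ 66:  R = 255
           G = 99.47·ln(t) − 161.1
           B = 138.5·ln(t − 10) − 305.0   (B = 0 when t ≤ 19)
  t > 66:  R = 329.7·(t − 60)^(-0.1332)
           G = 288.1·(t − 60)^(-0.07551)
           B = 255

At 3084 K (t = 30.84):
  B = 138.5·ln(30.84 − 10) − 305.0 = 138.5·ln 20.84 − 305.0 = 138.5·3.0369 − 305.0 = 115.607.
At 11390 K (t = 113.9):
  B = 255 by definition for t > 66.
Gain = 255.000 / 115.607 = 2.2057 → 2.206.

2.206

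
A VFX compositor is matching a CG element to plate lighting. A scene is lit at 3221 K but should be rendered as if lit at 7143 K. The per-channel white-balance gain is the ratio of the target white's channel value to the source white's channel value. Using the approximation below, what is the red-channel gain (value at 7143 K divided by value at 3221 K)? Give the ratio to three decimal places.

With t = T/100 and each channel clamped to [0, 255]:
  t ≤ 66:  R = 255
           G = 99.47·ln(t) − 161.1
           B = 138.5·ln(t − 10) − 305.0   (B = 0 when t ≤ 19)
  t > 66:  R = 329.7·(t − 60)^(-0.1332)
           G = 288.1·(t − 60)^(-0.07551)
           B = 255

0.935

At 3221 K (t = 32.21):
  R = 255 by definition for t ≤ 66.
At 7143 K (t = 71.43):
  R = 329.7·(71.43 − 60)^(-0.1332) = 329.7·11.43^(-0.1332) = 329.7·0.72288 = 238.335.
Gain = 238.335 / 255.000 = 0.9346 → 0.935.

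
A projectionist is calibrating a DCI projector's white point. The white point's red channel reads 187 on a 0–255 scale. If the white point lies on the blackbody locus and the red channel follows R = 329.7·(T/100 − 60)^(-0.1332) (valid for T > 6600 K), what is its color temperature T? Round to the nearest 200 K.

(t − 60)^(-0.1332) = 187/329.7 = 0.56718.
t − 60 = 0.56718^(1/-0.1332) = 0.56718^(-7.508) = 70.620, so t = 130.620.
T = 100·t = 13062 K → 13000 K to the nearest 200 K.

13000 K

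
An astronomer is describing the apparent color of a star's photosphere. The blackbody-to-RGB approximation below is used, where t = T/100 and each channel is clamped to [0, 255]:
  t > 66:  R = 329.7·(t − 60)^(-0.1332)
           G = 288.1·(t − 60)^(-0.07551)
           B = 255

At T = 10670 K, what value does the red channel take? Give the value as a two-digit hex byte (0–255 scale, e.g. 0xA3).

t = 10670/100 = 106.7; the t > 66 branch applies.
R = 329.7·(106.7 − 60)^(-0.1332) = 329.7·46.7^(-0.1332) = 329.7·0.59930 = 197.590.
Rounded: 198; in hex, 0xC6.

0xC6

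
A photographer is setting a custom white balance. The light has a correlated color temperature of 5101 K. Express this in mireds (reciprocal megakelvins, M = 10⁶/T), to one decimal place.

196.0 mireds

M = 10⁶ / 5101 = 196.040 → 196.0 mireds.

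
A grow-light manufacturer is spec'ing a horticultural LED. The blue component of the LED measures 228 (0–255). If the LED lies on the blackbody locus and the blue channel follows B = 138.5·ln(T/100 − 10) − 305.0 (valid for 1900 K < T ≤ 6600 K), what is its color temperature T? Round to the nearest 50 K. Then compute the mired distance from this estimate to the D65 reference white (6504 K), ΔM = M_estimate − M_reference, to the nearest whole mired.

+22 mireds

ln(t − 10) = (228 + 305.0) / 138.5 = 3.8484.
t − 10 = e^3.8484 = 46.917, so t = 56.917.
T = 100·t = 5692 K → 5700 K to the nearest 50 K.
M_estimate = 10⁶/5700 = 175.44; M_reference = 10⁶/6504 = 153.75.
ΔM = 175.44 − 153.75 = 21.69 → +22 mireds.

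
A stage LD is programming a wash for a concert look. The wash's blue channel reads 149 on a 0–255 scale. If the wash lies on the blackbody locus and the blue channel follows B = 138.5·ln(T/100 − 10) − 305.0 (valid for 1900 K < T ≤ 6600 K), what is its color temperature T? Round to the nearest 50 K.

3650 K

ln(t − 10) = (149 + 305.0) / 138.5 = 3.2780.
t − 10 = e^3.2780 = 26.522, so t = 36.522.
T = 100·t = 3652 K → 3650 K to the nearest 50 K.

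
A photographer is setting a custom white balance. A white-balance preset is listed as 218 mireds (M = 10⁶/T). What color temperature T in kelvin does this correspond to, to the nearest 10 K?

T = 10⁶ / 218 = 4587.16 K → 4590 K.

4590 K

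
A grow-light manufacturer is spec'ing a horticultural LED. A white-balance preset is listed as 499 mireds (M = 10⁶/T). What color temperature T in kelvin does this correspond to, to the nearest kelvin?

2004 K

T = 10⁶ / 499 = 2004.01 K → 2004 K.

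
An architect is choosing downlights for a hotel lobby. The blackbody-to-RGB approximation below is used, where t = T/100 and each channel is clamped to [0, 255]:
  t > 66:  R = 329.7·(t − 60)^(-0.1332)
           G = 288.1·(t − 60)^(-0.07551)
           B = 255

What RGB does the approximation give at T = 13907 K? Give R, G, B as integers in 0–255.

t = 13907/100 = 139.07; the t > 66 branch applies.
R = 329.7·(139.07 − 60)^(-0.1332) = 329.7·79.07^(-0.1332) = 329.7·0.55871 = 184.206.
G = 288.1·(139.07 − 60)^(-0.07551) = 288.1·79.07^(-0.07551) = 288.1·0.71892 = 207.121.
B = 255 by definition for t > 66.
Rounded: (184, 207, 255).

R=184, G=207, B=255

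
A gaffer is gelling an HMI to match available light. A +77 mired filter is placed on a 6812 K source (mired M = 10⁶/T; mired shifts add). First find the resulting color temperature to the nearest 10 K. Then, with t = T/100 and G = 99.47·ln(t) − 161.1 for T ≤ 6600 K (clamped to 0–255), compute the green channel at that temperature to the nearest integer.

M_in = 10⁶/6812 = 146.80; M_out = 146.80 + (+77) = 223.80.
T_out = 10⁶/223.80 = 4468.3 K → 4470 K; t = 44.7.
G = 99.47·ln 44.7 − 161.1 = 99.47·3.8000 − 161.1 = 216.883.
Rounded: 217.

217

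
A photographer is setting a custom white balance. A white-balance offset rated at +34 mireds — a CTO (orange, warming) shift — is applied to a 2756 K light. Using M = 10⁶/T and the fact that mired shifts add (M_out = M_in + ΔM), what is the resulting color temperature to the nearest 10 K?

2520 K

M_in = 10⁶/2756 = 362.84 mireds.
M_out = 362.84 + (+34) = 396.84 mireds.
T_out = 10⁶/396.84 = 2519.9 K → 2520 K.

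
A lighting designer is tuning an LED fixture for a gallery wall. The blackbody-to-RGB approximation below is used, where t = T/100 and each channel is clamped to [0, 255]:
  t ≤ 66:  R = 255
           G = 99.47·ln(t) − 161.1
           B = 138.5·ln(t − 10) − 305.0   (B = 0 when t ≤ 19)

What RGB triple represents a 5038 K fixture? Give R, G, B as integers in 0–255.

t = 5038/100 = 50.38; the t ≤ 66 branch applies.
R = 255 by definition for t ≤ 66.
G = 99.47·ln 50.38 − 161.1 = 99.47·3.9196 − 161.1 = 228.782.
B = 138.5·ln(50.38 − 10) − 305.0 = 138.5·ln 40.38 − 305.0 = 138.5·3.6983 − 305.0 = 207.219.
Rounded: (255, 229, 207).

R=255, G=229, B=207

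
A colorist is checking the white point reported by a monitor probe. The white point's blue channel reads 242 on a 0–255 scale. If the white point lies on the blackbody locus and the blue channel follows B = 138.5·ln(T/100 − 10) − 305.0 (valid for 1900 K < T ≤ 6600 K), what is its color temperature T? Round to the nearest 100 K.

ln(t − 10) = (242 + 305.0) / 138.5 = 3.9495.
t − 10 = e^3.9495 = 51.907, so t = 61.907.
T = 100·t = 6191 K → 6200 K to the nearest 100 K.

6200 K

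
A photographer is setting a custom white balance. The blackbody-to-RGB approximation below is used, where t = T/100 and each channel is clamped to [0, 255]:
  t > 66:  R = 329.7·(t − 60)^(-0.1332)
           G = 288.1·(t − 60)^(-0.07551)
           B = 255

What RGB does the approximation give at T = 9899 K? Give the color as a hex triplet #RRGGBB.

#CADAFF

t = 9899/100 = 98.99; the t > 66 branch applies.
R = 329.7·(98.99 − 60)^(-0.1332) = 329.7·38.99^(-0.1332) = 329.7·0.61388 = 202.397.
G = 288.1·(98.99 − 60)^(-0.07551) = 288.1·38.99^(-0.07551) = 288.1·0.75835 = 218.479.
B = 255 by definition for t > 66.
Rounded: (202, 218, 255).
In hex: #CADAFF.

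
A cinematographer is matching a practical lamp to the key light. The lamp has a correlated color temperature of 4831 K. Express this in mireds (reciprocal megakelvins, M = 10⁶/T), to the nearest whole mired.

207 mireds

M = 10⁶ / 4831 = 206.996 → 207 mireds.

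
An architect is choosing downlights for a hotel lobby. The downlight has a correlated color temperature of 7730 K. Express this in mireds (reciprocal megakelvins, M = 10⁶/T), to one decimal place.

129.4 mireds

M = 10⁶ / 7730 = 129.366 → 129.4 mireds.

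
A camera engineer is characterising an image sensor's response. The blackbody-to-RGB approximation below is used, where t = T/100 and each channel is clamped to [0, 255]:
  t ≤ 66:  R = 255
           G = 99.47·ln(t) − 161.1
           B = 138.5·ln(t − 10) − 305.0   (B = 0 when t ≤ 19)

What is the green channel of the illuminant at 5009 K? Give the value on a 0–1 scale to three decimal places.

0.895

t = 5009/100 = 50.09; the t ≤ 66 branch applies.
G = 99.47·ln 50.09 − 161.1 = 99.47·3.9138 − 161.1 = 228.208.
On a 0–1 scale: 228.208/255 = 0.8949 → 0.895.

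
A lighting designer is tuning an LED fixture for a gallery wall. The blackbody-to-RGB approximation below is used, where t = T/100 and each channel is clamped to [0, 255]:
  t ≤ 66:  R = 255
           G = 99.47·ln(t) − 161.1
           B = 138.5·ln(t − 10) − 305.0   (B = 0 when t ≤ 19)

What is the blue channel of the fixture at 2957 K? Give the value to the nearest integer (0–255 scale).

107

t = 2957/100 = 29.57; the t ≤ 66 branch applies.
B = 138.5·ln(29.57 − 10) − 305.0 = 138.5·ln 19.57 − 305.0 = 138.5·2.9740 − 305.0 = 106.899.
Rounded: 107.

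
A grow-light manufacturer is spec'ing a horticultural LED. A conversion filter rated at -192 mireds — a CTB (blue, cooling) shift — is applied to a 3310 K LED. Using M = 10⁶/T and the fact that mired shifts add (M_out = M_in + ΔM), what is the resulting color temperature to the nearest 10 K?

M_in = 10⁶/3310 = 302.11 mireds.
M_out = 302.11 + (-192) = 110.11 mireds.
T_out = 10⁶/110.11 = 9081.4 K → 9080 K.

9080 K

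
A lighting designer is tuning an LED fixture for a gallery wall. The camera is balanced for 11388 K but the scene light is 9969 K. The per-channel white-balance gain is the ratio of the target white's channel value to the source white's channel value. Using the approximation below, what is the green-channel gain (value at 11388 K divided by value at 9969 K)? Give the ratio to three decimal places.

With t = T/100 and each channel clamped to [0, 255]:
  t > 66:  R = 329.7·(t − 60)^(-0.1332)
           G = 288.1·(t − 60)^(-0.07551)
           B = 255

0.977

At 9969 K (t = 99.69):
  G = 288.1·(99.69 − 60)^(-0.07551) = 288.1·39.69^(-0.07551) = 288.1·0.75733 = 218.186.
At 11388 K (t = 113.88):
  G = 288.1·(113.88 − 60)^(-0.07551) = 288.1·53.88^(-0.07551) = 288.1·0.74005 = 213.208.
Gain = 213.208 / 218.186 = 0.9772 → 0.977.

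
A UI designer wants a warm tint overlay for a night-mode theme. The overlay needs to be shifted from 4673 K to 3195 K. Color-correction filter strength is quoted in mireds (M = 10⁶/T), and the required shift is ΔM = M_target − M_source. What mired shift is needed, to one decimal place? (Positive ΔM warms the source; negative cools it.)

+99.0 mireds

M_source = 10⁶/4673 = 213.995; M_target = 10⁶/3195 = 312.989.
ΔM = 312.989 − 213.995 = 98.994 → +99.0 mireds, a warming shift.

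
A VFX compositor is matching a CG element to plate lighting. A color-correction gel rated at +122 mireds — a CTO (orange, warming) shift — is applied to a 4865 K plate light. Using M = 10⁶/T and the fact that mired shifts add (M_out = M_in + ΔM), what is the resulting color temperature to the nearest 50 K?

M_in = 10⁶/4865 = 205.55 mireds.
M_out = 205.55 + (+122) = 327.55 mireds.
T_out = 10⁶/327.55 = 3053.0 K → 3050 K.

3050 K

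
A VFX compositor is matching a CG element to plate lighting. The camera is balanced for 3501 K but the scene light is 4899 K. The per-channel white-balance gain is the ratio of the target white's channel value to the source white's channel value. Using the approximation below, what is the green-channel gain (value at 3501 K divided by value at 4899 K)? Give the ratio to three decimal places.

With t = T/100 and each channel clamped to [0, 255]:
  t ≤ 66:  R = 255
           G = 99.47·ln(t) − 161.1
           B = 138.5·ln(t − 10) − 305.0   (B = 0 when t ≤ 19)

0.852

At 4899 K (t = 48.99):
  G = 99.47·ln 48.99 − 161.1 = 99.47·3.8916 − 161.1 = 225.999.
At 3501 K (t = 35.01):
  G = 99.47·ln 35.01 − 161.1 = 99.47·3.5556 − 161.1 = 192.579.
Gain = 192.579 / 225.999 = 0.8521 → 0.852.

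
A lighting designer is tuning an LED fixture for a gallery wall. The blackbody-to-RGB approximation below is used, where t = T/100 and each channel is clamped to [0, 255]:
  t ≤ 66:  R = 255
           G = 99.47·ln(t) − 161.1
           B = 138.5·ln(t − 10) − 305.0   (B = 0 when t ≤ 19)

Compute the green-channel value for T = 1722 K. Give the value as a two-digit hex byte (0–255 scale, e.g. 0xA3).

0x7A

t = 1722/100 = 17.22; the t ≤ 66 branch applies.
G = 99.47·ln 17.22 − 161.1 = 99.47·2.8461 − 161.1 = 121.999.
Rounded: 122; in hex, 0x7A.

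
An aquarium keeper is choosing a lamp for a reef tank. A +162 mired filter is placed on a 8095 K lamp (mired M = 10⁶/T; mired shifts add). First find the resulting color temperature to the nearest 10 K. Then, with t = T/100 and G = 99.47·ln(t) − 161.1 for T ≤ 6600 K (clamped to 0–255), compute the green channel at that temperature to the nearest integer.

M_in = 10⁶/8095 = 123.53; M_out = 123.53 + (+162) = 285.53.
T_out = 10⁶/285.53 = 3502.2 K → 3500 K; t = 35.
G = 99.47·ln 35 − 161.1 = 99.47·3.5553 − 161.1 = 192.550.
Rounded: 193.

193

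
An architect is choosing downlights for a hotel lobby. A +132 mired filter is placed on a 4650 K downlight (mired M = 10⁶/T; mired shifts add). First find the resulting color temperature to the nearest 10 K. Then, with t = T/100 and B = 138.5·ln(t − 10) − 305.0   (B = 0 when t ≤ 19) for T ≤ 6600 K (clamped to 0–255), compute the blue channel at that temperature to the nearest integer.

M_in = 10⁶/4650 = 215.05; M_out = 215.05 + (+132) = 347.05.
T_out = 10⁶/347.05 = 2881.4 K → 2880 K; t = 28.8.
B = 138.5·ln(28.8 − 10) − 305.0 = 138.5·ln 18.8 − 305.0 = 138.5·2.9339 − 305.0 = 101.339.
Rounded: 101.

101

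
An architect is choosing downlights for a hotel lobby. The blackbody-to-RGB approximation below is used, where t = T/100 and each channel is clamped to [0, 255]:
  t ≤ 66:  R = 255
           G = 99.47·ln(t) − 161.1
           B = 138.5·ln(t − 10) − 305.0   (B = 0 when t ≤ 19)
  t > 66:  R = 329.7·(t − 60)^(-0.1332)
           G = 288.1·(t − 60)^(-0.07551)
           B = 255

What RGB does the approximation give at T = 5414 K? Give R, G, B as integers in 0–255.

t = 5414/100 = 54.14; the t ≤ 66 branch applies.
R = 255 by definition for t ≤ 66.
G = 99.47·ln 54.14 − 161.1 = 99.47·3.9916 − 161.1 = 235.942.
B = 138.5·ln(54.14 − 10) − 305.0 = 138.5·ln 44.14 − 305.0 = 138.5·3.7874 − 305.0 = 219.550.
Rounded: (255, 236, 220).

R=255, G=236, B=220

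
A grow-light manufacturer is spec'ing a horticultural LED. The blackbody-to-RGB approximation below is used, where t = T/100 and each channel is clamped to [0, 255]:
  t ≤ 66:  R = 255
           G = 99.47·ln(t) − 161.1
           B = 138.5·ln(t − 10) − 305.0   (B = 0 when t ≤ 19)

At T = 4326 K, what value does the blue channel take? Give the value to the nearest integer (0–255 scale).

t = 4326/100 = 43.26; the t ≤ 66 branch applies.
B = 138.5·ln(43.26 − 10) − 305.0 = 138.5·ln 33.26 − 305.0 = 138.5·3.5044 − 305.0 = 180.353.
Rounded: 180.

180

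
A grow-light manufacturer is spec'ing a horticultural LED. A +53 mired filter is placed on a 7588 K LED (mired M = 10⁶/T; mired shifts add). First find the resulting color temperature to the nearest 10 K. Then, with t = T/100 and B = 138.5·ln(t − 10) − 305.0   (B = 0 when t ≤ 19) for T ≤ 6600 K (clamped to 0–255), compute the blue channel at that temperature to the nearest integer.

219

M_in = 10⁶/7588 = 131.79; M_out = 131.79 + (+53) = 184.79.
T_out = 10⁶/184.79 = 5411.6 K → 5410 K; t = 54.1.
B = 138.5·ln(54.1 − 10) − 305.0 = 138.5·ln 44.1 − 305.0 = 138.5·3.7865 − 305.0 = 219.425.
Rounded: 219.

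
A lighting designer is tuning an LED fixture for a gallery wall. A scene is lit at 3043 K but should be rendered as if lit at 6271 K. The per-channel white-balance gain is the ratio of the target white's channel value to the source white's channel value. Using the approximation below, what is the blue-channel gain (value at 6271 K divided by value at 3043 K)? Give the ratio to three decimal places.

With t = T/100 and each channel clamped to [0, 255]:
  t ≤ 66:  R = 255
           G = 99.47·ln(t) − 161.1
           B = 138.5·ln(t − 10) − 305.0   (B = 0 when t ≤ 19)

At 3043 K (t = 30.43):
  B = 138.5·ln(30.43 − 10) − 305.0 = 138.5·ln 20.43 − 305.0 = 138.5·3.0170 − 305.0 = 112.855.
At 6271 K (t = 62.71):
  B = 138.5·ln(62.71 − 10) − 305.0 = 138.5·ln 52.71 − 305.0 = 138.5·3.9648 − 305.0 = 244.126.
Gain = 244.126 / 112.855 = 2.1632 → 2.163.

2.163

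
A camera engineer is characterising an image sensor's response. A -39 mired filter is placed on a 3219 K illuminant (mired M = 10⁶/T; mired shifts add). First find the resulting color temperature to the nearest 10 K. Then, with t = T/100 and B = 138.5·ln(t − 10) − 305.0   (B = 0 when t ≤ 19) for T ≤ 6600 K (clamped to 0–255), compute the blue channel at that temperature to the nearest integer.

M_in = 10⁶/3219 = 310.66; M_out = 310.66 + (-39) = 271.66.
T_out = 10⁶/271.66 = 3681.1 K → 3680 K; t = 36.8.
B = 138.5·ln(36.8 − 10) − 305.0 = 138.5·ln 26.8 − 305.0 = 138.5·3.2884 − 305.0 = 150.444.
Rounded: 150.

150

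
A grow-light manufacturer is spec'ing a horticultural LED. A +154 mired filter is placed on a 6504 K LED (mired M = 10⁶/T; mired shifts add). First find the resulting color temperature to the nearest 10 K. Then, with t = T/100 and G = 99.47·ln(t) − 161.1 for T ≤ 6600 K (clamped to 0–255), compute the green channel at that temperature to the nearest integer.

185

M_in = 10⁶/6504 = 153.75; M_out = 153.75 + (+154) = 307.75.
T_out = 10⁶/307.75 = 3249.4 K → 3250 K; t = 32.5.
G = 99.47·ln 32.5 − 161.1 = 99.47·3.4812 − 161.1 = 185.179.
Rounded: 185.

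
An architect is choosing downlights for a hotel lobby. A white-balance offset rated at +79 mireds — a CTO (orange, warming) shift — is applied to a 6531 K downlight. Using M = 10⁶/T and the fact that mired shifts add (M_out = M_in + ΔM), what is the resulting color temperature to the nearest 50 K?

M_in = 10⁶/6531 = 153.12 mireds.
M_out = 153.12 + (+79) = 232.12 mireds.
T_out = 10⁶/232.12 = 4308.2 K → 4300 K.

4300 K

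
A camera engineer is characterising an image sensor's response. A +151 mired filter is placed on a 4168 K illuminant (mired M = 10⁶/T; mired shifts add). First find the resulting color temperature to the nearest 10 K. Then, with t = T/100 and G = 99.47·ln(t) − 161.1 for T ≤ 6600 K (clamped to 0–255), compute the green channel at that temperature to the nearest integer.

161

M_in = 10⁶/4168 = 239.92; M_out = 239.92 + (+151) = 390.92.
T_out = 10⁶/390.92 = 2558.0 K → 2560 K; t = 25.6.
G = 99.47·ln 25.6 − 161.1 = 99.47·3.2426 − 161.1 = 161.441.
Rounded: 161.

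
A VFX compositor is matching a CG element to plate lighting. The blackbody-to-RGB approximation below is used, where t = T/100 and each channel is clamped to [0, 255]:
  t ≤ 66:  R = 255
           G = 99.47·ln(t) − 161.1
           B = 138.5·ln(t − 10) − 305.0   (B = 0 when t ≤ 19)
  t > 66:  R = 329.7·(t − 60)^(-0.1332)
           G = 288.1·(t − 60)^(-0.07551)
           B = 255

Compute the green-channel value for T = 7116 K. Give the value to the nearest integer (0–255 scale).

t = 7116/100 = 71.16; the t > 66 branch applies.
G = 288.1·(71.16 − 60)^(-0.07551) = 288.1·11.16^(-0.07551) = 288.1·0.83347 = 240.123.
Rounded: 240.

240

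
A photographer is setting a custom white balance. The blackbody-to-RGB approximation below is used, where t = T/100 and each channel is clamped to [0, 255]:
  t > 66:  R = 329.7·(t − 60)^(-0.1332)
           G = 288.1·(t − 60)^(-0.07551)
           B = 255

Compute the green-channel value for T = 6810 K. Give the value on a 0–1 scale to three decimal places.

0.965

t = 6810/100 = 68.1; the t > 66 branch applies.
G = 288.1·(68.1 − 60)^(-0.07551) = 288.1·8.1^(-0.07551) = 288.1·0.85389 = 246.005.
On a 0–1 scale: 246.005/255 = 0.9647 → 0.965.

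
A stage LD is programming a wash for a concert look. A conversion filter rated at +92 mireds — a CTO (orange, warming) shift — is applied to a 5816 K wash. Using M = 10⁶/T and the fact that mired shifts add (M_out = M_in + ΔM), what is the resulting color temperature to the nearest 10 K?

3790 K

M_in = 10⁶/5816 = 171.94 mireds.
M_out = 171.94 + (+92) = 263.94 mireds.
T_out = 10⁶/263.94 = 3788.7 K → 3790 K.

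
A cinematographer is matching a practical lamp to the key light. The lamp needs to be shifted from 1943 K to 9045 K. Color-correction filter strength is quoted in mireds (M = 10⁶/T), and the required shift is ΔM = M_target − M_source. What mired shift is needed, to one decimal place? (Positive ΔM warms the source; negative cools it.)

M_source = 10⁶/1943 = 514.668; M_target = 10⁶/9045 = 110.558.
ΔM = 110.558 − 514.668 = -404.110 → -404.1 mireds, a cooling shift.

-404.1 mireds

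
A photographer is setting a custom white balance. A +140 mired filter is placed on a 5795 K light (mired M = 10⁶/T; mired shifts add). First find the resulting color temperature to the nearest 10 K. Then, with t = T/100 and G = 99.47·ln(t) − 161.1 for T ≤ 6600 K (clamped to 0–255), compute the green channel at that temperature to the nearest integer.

184

M_in = 10⁶/5795 = 172.56; M_out = 172.56 + (+140) = 312.56.
T_out = 10⁶/312.56 = 3199.4 K → 3200 K; t = 32.
G = 99.47·ln 32 − 161.1 = 99.47·3.4657 − 161.1 = 183.637.
Rounded: 184.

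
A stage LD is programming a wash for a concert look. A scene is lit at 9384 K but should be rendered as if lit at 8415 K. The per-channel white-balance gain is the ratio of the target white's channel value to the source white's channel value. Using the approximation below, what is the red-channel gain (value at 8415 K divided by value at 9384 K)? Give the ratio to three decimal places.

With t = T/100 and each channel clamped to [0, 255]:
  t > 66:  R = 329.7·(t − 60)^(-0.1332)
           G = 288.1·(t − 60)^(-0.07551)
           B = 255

At 9384 K (t = 93.84):
  R = 329.7·(93.84 − 60)^(-0.1332) = 329.7·33.84^(-0.1332) = 329.7·0.62558 = 206.252.
At 8415 K (t = 84.15):
  R = 329.7·(84.15 − 60)^(-0.1332) = 329.7·24.15^(-0.1332) = 329.7·0.65433 = 215.732.
Gain = 215.732 / 206.252 = 1.0460 → 1.046.

1.046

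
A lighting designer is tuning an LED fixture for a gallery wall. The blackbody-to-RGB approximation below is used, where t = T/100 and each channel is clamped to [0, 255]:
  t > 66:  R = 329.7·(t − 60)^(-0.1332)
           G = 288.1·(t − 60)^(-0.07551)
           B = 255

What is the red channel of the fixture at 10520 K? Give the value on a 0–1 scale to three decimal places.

0.778

t = 10520/100 = 105.2; the t > 66 branch applies.
R = 329.7·(105.2 − 60)^(-0.1332) = 329.7·45.2^(-0.1332) = 329.7·0.60192 = 198.452.
On a 0–1 scale: 198.452/255 = 0.7782 → 0.778.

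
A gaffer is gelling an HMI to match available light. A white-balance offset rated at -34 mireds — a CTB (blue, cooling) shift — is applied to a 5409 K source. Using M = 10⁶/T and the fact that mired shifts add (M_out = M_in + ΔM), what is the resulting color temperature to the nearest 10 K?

6630 K

M_in = 10⁶/5409 = 184.88 mireds.
M_out = 184.88 + (-34) = 150.88 mireds.
T_out = 10⁶/150.88 = 6627.9 K → 6630 K.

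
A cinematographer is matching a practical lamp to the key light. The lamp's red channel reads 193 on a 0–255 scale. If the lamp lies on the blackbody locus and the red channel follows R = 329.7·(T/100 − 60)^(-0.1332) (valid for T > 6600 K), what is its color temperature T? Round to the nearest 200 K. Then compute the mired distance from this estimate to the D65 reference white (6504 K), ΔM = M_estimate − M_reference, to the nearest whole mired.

(t − 60)^(-0.1332) = 193/329.7 = 0.58538.
t − 60 = 0.58538^(1/-0.1332) = 0.58538^(-7.508) = 55.713, so t = 115.713.
T = 100·t = 11571 K → 11600 K to the nearest 200 K.
M_estimate = 10⁶/11600 = 86.21; M_reference = 10⁶/6504 = 153.75.
ΔM = 86.21 − 153.75 = -67.54 → -68 mireds.

-68 mireds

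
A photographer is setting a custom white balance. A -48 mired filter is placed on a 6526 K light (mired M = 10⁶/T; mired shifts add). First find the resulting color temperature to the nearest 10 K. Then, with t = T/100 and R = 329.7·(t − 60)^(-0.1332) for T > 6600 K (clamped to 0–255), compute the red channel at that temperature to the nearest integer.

205

M_in = 10⁶/6526 = 153.23; M_out = 153.23 + (-48) = 105.23.
T_out = 10⁶/105.23 = 9502.7 K → 9500 K; t = 95.
R = 329.7·(95 − 60)^(-0.1332) = 329.7·35^(-0.1332) = 329.7·0.62277 = 205.328.
Rounded: 205.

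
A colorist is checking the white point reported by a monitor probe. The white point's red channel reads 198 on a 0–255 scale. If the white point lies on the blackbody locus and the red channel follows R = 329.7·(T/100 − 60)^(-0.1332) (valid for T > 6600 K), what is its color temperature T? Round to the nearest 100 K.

10600 K

(t − 60)^(-0.1332) = 198/329.7 = 0.60055.
t − 60 = 0.60055^(1/-0.1332) = 0.60055^(-7.508) = 45.980, so t = 105.980.
T = 100·t = 10598 K → 10600 K to the nearest 100 K.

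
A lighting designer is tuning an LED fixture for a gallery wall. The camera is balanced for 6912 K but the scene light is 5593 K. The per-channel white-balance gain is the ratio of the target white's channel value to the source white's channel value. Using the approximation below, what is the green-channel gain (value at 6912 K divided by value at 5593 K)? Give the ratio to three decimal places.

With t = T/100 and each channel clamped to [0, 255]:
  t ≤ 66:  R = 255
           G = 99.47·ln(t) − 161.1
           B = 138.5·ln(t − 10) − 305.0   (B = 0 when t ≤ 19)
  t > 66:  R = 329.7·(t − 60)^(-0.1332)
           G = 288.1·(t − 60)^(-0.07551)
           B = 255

1.019

At 5593 K (t = 55.93):
  G = 99.47·ln 55.93 − 161.1 = 99.47·4.0241 − 161.1 = 239.177.
At 6912 K (t = 69.12):
  G = 288.1·(69.12 − 60)^(-0.07551) = 288.1·9.12^(-0.07551) = 288.1·0.84627 = 243.811.
Gain = 243.811 / 239.177 = 1.0194 → 1.019.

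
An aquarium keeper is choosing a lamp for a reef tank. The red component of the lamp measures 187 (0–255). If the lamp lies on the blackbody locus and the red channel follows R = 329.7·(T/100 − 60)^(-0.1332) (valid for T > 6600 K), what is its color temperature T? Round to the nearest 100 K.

(t − 60)^(-0.1332) = 187/329.7 = 0.56718.
t − 60 = 0.56718^(1/-0.1332) = 0.56718^(-7.508) = 70.620, so t = 130.620.
T = 100·t = 13062 K → 13100 K to the nearest 100 K.

13100 K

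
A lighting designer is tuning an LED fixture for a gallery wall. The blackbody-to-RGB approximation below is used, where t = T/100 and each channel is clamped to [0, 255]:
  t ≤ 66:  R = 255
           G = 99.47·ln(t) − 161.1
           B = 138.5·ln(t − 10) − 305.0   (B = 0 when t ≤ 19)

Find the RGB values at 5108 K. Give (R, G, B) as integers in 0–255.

t = 5108/100 = 51.08; the t ≤ 66 branch applies.
R = 255 by definition for t ≤ 66.
G = 99.47·ln 51.08 − 161.1 = 99.47·3.9334 − 161.1 = 230.155.
B = 138.5·ln(51.08 − 10) − 305.0 = 138.5·ln 41.08 − 305.0 = 138.5·3.7155 − 305.0 = 209.600.
Rounded: (255, 230, 210).

(255, 230, 210)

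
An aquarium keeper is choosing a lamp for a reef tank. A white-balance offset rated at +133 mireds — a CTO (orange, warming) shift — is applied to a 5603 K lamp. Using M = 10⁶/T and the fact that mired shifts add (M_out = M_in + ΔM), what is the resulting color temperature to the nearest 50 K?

3200 K

M_in = 10⁶/5603 = 178.48 mireds.
M_out = 178.48 + (+133) = 311.48 mireds.
T_out = 10⁶/311.48 = 3210.5 K → 3200 K.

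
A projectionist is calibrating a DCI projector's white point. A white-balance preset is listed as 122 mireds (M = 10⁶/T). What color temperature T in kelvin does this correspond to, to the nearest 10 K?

8200 K

T = 10⁶ / 122 = 8196.72 K → 8200 K.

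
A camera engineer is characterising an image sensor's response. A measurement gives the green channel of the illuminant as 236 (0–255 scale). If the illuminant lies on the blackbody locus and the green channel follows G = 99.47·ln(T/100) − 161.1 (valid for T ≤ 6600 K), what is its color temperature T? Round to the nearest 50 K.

5400 K

ln t = (236 + 161.1) / 99.47 = 3.9922.
t = e^3.9922 = 54.172.
T = 100·t = 5417 K → 5400 K to the nearest 50 K.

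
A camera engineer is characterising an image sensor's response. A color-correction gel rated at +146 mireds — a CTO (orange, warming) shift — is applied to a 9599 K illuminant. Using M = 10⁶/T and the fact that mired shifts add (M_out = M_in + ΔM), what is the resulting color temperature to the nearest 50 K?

M_in = 10⁶/9599 = 104.18 mireds.
M_out = 104.18 + (+146) = 250.18 mireds.
T_out = 10⁶/250.18 = 3997.2 K → 4000 K.

4000 K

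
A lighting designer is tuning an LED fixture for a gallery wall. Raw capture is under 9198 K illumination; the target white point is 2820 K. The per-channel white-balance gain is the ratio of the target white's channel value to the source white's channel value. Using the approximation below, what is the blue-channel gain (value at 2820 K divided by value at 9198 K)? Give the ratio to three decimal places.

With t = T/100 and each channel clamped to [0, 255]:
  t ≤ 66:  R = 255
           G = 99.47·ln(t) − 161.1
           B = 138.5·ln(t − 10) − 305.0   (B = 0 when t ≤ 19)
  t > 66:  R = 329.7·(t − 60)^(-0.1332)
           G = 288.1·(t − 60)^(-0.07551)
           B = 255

0.380

At 9198 K (t = 91.98):
  B = 255 by definition for t > 66.
At 2820 K (t = 28.2):
  B = 138.5·ln(28.2 − 10) − 305.0 = 138.5·ln 18.2 − 305.0 = 138.5·2.9014 − 305.0 = 96.847.
Gain = 96.847 / 255.000 = 0.3798 → 0.380.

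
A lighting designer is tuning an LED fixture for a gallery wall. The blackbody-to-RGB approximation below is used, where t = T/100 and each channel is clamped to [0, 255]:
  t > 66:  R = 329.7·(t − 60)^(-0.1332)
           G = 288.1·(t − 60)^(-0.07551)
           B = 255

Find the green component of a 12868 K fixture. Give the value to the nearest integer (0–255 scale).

209

t = 12868/100 = 128.68; the t > 66 branch applies.
G = 288.1·(128.68 − 60)^(-0.07551) = 288.1·68.68^(-0.07551) = 288.1·0.72661 = 209.336.
Rounded: 209.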